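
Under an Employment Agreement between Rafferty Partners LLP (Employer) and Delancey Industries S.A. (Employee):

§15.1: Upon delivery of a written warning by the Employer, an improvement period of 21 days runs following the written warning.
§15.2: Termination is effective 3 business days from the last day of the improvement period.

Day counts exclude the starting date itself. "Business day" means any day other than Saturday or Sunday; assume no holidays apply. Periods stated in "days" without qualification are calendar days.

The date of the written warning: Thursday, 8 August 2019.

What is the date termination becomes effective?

Adding 21 calendar days to 8 August 2019 gives 29 August 2019, which is the last day of the improvement period.
The date termination becomes effective: counting 3 business days from Thursday, 29 August 2019 (Aug 30, Sep 2, Sep 3, skipping weekends) reaches Tuesday, 3 September 2019.

3 September 2019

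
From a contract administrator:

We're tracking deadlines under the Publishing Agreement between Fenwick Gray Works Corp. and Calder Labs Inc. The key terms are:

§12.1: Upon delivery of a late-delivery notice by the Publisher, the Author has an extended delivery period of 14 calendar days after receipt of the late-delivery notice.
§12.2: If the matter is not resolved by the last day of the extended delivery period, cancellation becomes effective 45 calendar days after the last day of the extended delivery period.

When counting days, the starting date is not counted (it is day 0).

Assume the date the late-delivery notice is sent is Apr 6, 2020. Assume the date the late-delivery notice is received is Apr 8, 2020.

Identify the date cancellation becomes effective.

The last day of the extended delivery period: Apr 8, 2020 + 14 days = Apr 22, 2020.
The date cancellation becomes effective: 45 calendar days after Apr 22, 2020 is Jun 6, 2020.

Jun 6, 2020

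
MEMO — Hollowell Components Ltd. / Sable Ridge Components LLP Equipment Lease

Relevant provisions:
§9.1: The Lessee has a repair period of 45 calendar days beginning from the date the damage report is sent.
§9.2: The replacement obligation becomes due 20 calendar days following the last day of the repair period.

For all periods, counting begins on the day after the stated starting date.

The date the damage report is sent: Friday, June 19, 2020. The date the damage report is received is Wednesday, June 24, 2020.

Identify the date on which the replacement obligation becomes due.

The last day of the repair period: June 19, 2020 + 45 days = August 3, 2020.
The date on which the replacement obligation becomes due: 20 calendar days after August 3, 2020 is August 23, 2020.

August 23, 2020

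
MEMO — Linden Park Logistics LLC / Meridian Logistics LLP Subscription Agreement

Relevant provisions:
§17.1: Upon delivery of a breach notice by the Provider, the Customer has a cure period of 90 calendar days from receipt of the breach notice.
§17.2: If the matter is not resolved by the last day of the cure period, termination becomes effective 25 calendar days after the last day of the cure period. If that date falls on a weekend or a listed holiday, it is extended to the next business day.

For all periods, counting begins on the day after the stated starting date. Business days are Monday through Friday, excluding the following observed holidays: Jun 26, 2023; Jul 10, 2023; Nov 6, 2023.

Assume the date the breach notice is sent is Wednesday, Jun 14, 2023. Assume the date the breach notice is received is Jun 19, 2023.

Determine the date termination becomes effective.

Oct 12, 2023

The last day of the cure period: 90 calendar days after Jun 19, 2023 is Sep 17, 2023.
The date termination becomes effective: 25 calendar days after Sep 17, 2023 is Oct 12, 2023. Oct 12, 2023 is a Thursday and is not a listed holiday, so no roll-forward applies.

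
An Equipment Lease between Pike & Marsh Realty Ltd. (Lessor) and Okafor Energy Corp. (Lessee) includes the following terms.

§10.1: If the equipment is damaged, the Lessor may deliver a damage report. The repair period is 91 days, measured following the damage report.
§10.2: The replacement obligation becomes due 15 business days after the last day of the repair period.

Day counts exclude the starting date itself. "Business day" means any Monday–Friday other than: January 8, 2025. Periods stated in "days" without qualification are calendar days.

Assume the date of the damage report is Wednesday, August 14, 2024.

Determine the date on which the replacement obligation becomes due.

December 4, 2024

Adding 91 calendar days to August 14, 2024 gives November 13, 2024, which is the last day of the repair period.
The date on which the replacement obligation becomes due: 15 business days after Wednesday, November 13, 2024, skipping weekends — Nov 14, Nov 15, Nov 18, Nov 19, …, Dec 2, Dec 3, Dec 4 — lands on Wednesday, December 4, 2024.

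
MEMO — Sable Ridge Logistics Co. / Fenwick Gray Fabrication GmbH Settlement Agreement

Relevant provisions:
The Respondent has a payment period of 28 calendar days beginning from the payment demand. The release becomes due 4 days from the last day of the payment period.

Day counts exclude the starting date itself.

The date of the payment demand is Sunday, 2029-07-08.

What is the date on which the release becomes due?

2029-08-09

Adding 28 calendar days to 2029-07-08 gives 2029-08-05, which is the last day of the payment period.
The date on which the release becomes due: 2029-08-05 + 4 days = 2029-08-09.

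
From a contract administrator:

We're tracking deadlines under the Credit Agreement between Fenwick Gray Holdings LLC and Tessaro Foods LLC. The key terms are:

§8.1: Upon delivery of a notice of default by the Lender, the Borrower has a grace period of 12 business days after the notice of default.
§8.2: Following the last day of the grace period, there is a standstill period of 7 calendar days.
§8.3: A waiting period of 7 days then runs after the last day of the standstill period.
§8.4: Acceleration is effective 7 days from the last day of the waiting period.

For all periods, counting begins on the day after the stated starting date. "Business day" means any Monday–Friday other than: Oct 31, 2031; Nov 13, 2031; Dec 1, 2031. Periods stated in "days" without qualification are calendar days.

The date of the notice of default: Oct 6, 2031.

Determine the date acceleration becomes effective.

Nov 12, 2031

The last day of the grace period: 12 business days after Monday, Oct 6, 2031, skipping weekends — Oct 7, Oct 8, Oct 9, Oct 10, …, Oct 20, Oct 21, Oct 22 — lands on Wednesday, Oct 22, 2031.
The last day of the standstill period: Oct 22, 2031 + 7 days = Oct 29, 2031.
The last day of the waiting period: Oct 29, 2031 + 7 days = Nov 5, 2031.
Adding 7 calendar days to Nov 5, 2031 gives Nov 12, 2031, which is the date acceleration becomes effective.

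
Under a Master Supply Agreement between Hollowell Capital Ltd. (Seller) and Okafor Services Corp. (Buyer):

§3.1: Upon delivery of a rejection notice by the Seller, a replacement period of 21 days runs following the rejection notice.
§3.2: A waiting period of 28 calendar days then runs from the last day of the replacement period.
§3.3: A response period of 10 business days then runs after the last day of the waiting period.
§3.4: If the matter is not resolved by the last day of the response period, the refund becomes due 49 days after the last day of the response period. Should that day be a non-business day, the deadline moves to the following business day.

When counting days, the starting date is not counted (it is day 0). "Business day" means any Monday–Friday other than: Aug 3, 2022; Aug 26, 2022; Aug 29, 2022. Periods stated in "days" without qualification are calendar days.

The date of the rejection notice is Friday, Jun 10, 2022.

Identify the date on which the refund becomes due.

Oct 3, 2022

The last day of the replacement period: Jun 10, 2022 + 21 days = Jul 1, 2022.
Adding 28 calendar days to Jul 1, 2022 gives Jul 29, 2022, which is the last day of the waiting period.
From Friday, Jul 29, 2022, 10 business days (Aug 1, Aug 2, Aug 4, Aug 5, Aug 8, Aug 9, Aug 10, Aug 11, Aug 12, Aug 15, skipping weekends and the listed holiday on Aug 3) brings us to Monday, Aug 15, 2022, which is the last day of the response period.
The date on which the refund becomes due: Aug 15, 2022 + 49 days = Oct 3, 2022. Oct 3, 2022 is a Monday and is not a listed holiday, so no roll-forward applies.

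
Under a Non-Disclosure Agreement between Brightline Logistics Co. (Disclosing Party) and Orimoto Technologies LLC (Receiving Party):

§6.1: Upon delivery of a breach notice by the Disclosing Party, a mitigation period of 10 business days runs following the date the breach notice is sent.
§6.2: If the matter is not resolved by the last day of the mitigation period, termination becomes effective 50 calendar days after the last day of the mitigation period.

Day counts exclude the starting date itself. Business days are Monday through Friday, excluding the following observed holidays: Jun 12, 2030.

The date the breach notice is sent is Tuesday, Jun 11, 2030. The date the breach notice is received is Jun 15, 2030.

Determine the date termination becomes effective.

From Tuesday, Jun 11, 2030, 10 business days (Jun 13, Jun 14, Jun 17, Jun 18, Jun 19, Jun 20, Jun 21, Jun 24, Jun 25, Jun 26, skipping weekends and the listed holiday on Jun 12) brings us to Wednesday, Jun 26, 2030, which is the last day of the mitigation period.
The date termination becomes effective: 50 calendar days after Jun 26, 2030 is Aug 15, 2030.

Aug 15, 2030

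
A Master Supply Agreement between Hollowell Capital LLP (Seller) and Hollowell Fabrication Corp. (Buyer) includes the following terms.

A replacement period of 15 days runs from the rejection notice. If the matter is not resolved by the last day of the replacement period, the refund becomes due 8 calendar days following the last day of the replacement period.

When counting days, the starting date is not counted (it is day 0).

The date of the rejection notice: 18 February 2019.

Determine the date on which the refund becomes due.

The last day of the replacement period: 15 calendar days after 18 February 2019 is 5 March 2019.
The date on which the refund becomes due: 5 March 2019 + 8 days = 13 March 2019.

13 March 2019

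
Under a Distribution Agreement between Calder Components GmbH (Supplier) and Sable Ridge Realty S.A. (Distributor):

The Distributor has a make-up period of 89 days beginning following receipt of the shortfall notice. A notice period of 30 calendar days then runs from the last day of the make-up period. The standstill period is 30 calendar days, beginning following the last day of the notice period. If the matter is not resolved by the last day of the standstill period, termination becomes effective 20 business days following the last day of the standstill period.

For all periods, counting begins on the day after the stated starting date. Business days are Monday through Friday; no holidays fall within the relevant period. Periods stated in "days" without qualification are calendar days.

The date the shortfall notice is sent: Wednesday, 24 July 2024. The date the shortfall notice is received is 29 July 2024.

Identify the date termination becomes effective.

22 January 2025

The last day of the make-up period: 89 calendar days after 29 July 2024 is 26 October 2024.
Adding 30 calendar days to 26 October 2024 gives 25 November 2024, which is the last day of the notice period.
Adding 30 calendar days to 25 November 2024 gives 25 December 2024, which is the last day of the standstill period.
The date termination becomes effective: counting 20 business days from Wednesday, 25 December 2024 (Dec 26, Dec 27, Dec 30, Dec 31, …, Jan 20, Jan 21, Jan 22, skipping weekends) reaches Wednesday, 22 January 2025.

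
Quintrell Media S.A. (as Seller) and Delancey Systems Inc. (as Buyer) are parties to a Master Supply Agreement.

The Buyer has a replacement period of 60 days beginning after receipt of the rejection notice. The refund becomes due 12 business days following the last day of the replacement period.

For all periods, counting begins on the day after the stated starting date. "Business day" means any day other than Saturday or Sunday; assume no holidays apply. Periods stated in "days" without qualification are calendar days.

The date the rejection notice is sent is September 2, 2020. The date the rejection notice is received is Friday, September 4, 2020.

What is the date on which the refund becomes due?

The last day of the replacement period: September 4, 2020 + 60 days = November 3, 2020.
The date on which the refund becomes due: counting 12 business days from Tuesday, November 3, 2020 (Nov 4, Nov 5, Nov 6, Nov 9, …, Nov 17, Nov 18, Nov 19, skipping weekends) reaches Thursday, November 19, 2020.

November 19, 2020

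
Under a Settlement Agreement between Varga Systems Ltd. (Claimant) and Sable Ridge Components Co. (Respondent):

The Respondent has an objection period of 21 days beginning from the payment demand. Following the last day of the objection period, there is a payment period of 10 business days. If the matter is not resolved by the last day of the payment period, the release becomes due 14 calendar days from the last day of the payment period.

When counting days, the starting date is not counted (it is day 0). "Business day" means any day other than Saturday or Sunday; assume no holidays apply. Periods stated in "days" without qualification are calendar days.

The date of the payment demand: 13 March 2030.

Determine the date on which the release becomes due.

Adding 21 calendar days to 13 March 2030 gives 3 April 2030, which is the last day of the objection period.
The last day of the payment period: 10 business days after Wednesday, 3 April 2030, skipping weekends — Apr 4, Apr 5, Apr 8, Apr 9, Apr 10, Apr 11, Apr 12, Apr 15, Apr 16, Apr 17 — lands on Wednesday, 17 April 2030.
The date on which the release becomes due: 14 calendar days after 17 April 2030 is 1 May 2030.

1 May 2030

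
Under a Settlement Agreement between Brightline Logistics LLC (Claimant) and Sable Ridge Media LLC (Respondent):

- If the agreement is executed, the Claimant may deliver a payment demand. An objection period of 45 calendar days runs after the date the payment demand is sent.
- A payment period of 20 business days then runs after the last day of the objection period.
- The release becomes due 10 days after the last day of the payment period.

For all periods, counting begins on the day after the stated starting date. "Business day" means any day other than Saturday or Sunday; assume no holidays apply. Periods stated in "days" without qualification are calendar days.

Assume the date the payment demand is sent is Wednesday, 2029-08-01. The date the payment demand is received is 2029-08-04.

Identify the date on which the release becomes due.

The last day of the objection period: 2029-08-01 + 45 days = 2029-09-15.
The last day of the payment period: 20 business days after Saturday, 2029-09-15, skipping weekends — Sep 17, Sep 18, Sep 19, Sep 20, …, Oct 10, Oct 11, Oct 12 — lands on Friday, 2029-10-12.
The date on which the release becomes due: 10 calendar days after 2029-10-12 is 2029-10-22.

2029-10-22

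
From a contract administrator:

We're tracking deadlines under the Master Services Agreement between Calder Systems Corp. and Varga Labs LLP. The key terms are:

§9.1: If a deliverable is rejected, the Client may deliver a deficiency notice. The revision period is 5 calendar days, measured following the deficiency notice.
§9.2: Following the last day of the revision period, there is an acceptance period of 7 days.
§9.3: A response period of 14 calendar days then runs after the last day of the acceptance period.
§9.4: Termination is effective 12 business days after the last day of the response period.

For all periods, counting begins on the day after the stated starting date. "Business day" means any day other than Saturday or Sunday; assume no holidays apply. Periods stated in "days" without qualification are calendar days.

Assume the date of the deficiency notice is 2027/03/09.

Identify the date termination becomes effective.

The last day of the revision period: 2027/03/09 + 5 days = 2027/03/14.
The last day of the acceptance period: 7 calendar days after 2027/03/14 is 2027/03/21.
Adding 14 calendar days to 2027/03/21 gives 2027/04/04, which is the last day of the response period.
From Sunday, 2027/04/04, 12 business days (Apr 5, Apr 6, Apr 7, Apr 8, …, Apr 16, Apr 19, Apr 20, skipping weekends) brings us to Tuesday, 2027/04/20, which is the date termination becomes effective.

2027/04/20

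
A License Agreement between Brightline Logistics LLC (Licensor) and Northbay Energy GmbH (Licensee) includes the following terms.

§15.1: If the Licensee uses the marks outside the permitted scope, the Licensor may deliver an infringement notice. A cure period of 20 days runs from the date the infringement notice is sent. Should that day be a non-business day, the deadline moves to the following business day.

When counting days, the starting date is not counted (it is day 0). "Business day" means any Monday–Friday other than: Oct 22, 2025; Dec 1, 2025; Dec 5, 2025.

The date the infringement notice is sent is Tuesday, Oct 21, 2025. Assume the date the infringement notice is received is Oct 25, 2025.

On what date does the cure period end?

Nov 10, 2025

The last day of the cure period: 20 calendar days after Oct 21, 2025 is Nov 10, 2025. Nov 10, 2025 is a Monday and is not a listed holiday, so no roll-forward applies.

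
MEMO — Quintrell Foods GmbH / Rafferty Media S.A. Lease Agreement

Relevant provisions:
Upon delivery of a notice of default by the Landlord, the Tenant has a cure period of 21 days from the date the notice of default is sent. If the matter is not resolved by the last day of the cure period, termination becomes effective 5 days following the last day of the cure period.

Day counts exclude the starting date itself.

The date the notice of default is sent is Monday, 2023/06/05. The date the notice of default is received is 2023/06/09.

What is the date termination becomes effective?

The last day of the cure period: 21 calendar days after 2023/06/05 is 2023/06/26.
The date termination becomes effective: 5 calendar days after 2023/06/26 is 2023/07/01.

2023/07/01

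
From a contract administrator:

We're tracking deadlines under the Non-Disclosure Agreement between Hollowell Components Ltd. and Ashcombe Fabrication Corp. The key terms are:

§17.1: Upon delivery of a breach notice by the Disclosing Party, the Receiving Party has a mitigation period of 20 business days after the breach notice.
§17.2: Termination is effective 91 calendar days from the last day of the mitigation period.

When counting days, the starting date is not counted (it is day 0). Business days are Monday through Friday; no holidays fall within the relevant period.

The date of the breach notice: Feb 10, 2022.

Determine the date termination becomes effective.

The last day of the mitigation period: counting 20 business days from Thursday, Feb 10, 2022 (Feb 11, Feb 14, Feb 15, Feb 16, …, Mar 8, Mar 9, Mar 10, skipping weekends) reaches Thursday, Mar 10, 2022.
The date termination becomes effective: 91 calendar days after Mar 10, 2022 is Jun 9, 2022.

Jun 9, 2022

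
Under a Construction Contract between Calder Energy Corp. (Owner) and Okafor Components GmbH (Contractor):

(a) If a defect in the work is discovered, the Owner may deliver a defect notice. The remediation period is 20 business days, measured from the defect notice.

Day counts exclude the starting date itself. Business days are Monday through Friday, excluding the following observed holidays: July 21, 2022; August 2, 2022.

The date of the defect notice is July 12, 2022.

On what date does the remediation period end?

The last day of the remediation period: counting 20 business days from Tuesday, July 12, 2022 (Jul 13, Jul 14, Jul 15, Jul 18, …, Aug 9, Aug 10, Aug 11, skipping weekends and the listed holidays on Jul 21, Aug 2) reaches Thursday, August 11, 2022.

August 11, 2022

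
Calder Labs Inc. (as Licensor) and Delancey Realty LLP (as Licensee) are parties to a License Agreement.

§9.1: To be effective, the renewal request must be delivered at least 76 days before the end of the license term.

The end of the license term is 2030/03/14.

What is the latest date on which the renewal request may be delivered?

2029/12/28

Counting back 76 calendar days from 2030/03/14 gives 2029/12/28.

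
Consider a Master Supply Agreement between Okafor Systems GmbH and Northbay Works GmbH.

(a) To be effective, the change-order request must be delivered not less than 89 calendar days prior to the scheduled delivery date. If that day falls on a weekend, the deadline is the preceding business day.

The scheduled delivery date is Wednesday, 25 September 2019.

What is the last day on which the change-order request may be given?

25 September 2019 minus 89 days is 28 June 2019. That is a Friday, so no adjustment is needed.

28 June 2019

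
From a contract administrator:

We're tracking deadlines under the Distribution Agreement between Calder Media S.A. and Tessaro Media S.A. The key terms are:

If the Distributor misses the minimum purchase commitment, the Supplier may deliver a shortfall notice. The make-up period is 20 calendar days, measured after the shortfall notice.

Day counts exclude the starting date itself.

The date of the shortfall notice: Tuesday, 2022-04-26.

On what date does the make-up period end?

The last day of the make-up period: 20 calendar days after 2022-04-26 is 2022-05-16.

2022-05-16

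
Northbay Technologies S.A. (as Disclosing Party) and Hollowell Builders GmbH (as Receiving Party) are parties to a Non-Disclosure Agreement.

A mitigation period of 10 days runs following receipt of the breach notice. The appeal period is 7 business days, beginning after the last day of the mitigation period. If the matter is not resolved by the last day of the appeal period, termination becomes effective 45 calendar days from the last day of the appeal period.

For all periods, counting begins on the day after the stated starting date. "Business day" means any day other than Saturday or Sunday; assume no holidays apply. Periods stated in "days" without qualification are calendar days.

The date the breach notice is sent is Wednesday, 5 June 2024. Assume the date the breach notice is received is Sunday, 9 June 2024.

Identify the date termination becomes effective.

The last day of the mitigation period: 10 calendar days after 9 June 2024 is 19 June 2024.
The last day of the appeal period: counting 7 business days from Wednesday, 19 June 2024 (Jun 20, Jun 21, Jun 24, Jun 25, Jun 26, Jun 27, Jun 28, skipping weekends) reaches Friday, 28 June 2024.
The date termination becomes effective: 28 June 2024 + 45 days = 12 August 2024.

12 August 2024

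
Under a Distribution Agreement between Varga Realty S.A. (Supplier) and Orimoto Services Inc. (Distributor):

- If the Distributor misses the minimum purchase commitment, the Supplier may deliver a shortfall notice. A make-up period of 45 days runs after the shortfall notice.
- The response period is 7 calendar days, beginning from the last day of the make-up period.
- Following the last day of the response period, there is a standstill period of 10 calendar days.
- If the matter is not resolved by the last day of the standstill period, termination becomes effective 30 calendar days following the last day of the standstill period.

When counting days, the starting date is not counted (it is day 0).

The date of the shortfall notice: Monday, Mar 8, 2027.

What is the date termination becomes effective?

The last day of the make-up period: 45 calendar days after Mar 8, 2027 is Apr 22, 2027.
The last day of the response period: 7 calendar days after Apr 22, 2027 is Apr 29, 2027.
The last day of the standstill period: Apr 29, 2027 + 10 days = May 9, 2027.
The date termination becomes effective: May 9, 2027 + 30 days = Jun 8, 2027.

Jun 8, 2027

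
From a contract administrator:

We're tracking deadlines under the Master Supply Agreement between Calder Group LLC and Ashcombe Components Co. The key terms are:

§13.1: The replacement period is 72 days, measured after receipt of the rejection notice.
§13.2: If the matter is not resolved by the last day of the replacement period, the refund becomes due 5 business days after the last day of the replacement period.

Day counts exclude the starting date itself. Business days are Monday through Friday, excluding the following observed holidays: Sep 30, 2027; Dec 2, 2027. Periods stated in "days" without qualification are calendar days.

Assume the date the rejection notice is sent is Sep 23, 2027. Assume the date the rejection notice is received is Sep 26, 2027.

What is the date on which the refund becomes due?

The last day of the replacement period: 72 calendar days after Sep 26, 2027 is Dec 7, 2027.
The date on which the refund becomes due: counting 5 business days from Tuesday, Dec 7, 2027 (Dec 8, Dec 9, Dec 10, Dec 13, Dec 14, skipping weekends) reaches Tuesday, Dec 14, 2027.

Dec 14, 2027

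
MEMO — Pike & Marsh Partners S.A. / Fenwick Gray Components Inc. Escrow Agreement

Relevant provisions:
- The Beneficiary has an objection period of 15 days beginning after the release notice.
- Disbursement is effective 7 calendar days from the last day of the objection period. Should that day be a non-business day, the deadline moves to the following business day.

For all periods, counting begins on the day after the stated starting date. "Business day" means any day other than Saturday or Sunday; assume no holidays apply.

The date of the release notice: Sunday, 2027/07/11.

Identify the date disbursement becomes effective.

2027/08/02

The last day of the objection period: 2027/07/11 + 15 days = 2027/07/26.
The date disbursement becomes effective: 2027/07/26 + 7 days = 2027/08/02. 2027/08/02 is a Monday, so no roll-forward applies.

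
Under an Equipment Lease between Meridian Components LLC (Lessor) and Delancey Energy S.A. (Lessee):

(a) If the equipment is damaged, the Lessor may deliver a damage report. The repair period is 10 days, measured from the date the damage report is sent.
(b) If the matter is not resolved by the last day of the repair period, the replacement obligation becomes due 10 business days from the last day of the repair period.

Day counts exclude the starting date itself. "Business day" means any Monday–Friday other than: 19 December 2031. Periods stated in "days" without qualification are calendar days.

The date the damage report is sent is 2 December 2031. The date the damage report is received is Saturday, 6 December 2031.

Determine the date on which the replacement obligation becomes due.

29 December 2031

Adding 10 calendar days to 2 December 2031 gives 12 December 2031, which is the last day of the repair period.
The date on which the replacement obligation becomes due: 10 business days after Friday, 12 December 2031, skipping weekends and the listed holiday on Dec 19 — Dec 15, Dec 16, Dec 17, Dec 18, Dec 22, Dec 23, Dec 24, Dec 25, Dec 26, Dec 29 — lands on Monday, 29 December 2031.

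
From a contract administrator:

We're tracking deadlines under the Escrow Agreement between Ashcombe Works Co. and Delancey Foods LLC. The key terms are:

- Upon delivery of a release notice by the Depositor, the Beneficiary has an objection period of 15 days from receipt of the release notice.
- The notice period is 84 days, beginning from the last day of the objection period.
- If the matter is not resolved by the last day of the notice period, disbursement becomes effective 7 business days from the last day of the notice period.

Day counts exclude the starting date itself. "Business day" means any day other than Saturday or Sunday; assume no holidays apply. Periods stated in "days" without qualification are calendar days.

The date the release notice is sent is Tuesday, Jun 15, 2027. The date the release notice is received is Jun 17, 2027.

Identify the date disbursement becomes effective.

Oct 5, 2027

Adding 15 calendar days to Jun 17, 2027 gives Jul 2, 2027, which is the last day of the objection period.
The last day of the notice period: Jul 2, 2027 + 84 days = Sep 24, 2027.
The date disbursement becomes effective: counting 7 business days from Friday, Sep 24, 2027 (Sep 27, Sep 28, Sep 29, Sep 30, Oct 1, Oct 4, Oct 5, skipping weekends) reaches Tuesday, Oct 5, 2027.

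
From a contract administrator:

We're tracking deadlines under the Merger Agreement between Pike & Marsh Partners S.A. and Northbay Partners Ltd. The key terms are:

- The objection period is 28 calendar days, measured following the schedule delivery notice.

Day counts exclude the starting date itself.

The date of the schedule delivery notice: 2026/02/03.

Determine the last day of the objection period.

Adding 28 calendar days to 2026/02/03 gives 2026/03/03, which is the last day of the objection period.

2026/03/03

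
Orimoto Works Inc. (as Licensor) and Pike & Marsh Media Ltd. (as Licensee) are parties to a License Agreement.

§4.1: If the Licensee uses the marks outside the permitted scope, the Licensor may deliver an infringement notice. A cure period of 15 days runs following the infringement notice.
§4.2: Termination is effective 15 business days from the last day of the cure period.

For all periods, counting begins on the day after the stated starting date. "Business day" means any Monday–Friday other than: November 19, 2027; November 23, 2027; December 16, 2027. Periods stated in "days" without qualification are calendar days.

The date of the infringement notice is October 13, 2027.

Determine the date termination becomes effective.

Adding 15 calendar days to October 13, 2027 gives October 28, 2027, which is the last day of the cure period.
From Thursday, October 28, 2027, 15 business days (Oct 29, Nov 1, Nov 2, Nov 3, …, Nov 16, Nov 17, Nov 18, skipping weekends) brings us to Thursday, November 18, 2027, which is the date termination becomes effective.

November 18, 2027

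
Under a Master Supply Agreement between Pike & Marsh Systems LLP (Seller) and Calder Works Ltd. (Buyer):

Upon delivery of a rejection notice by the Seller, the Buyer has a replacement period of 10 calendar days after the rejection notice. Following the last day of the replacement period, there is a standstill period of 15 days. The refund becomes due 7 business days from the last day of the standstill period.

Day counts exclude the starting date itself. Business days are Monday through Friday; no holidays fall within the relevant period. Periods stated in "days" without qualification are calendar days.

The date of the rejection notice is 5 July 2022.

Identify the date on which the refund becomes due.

9 August 2022

The last day of the replacement period: 5 July 2022 + 10 days = 15 July 2022.
Adding 15 calendar days to 15 July 2022 gives 30 July 2022, which is the last day of the standstill period.
The date on which the refund becomes due: 7 business days after Saturday, 30 July 2022, skipping weekends — Aug 1, Aug 2, Aug 3, Aug 4, Aug 5, Aug 8, Aug 9 — lands on Tuesday, 9 August 2022.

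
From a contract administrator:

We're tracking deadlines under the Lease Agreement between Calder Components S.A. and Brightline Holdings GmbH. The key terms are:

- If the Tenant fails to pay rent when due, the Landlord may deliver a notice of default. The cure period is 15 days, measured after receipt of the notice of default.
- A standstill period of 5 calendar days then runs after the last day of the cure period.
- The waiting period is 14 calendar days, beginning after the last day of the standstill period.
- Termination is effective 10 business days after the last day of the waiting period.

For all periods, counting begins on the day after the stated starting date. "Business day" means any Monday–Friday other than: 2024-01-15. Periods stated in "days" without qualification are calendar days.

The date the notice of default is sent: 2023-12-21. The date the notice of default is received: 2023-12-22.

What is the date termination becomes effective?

2024-02-08

Adding 15 calendar days to 2023-12-22 gives 2024-01-06, which is the last day of the cure period.
Adding 5 calendar days to 2024-01-06 gives 2024-01-11, which is the last day of the standstill period.
The last day of the waiting period: 14 calendar days after 2024-01-11 is 2024-01-25.
From Thursday, 2024-01-25, 10 business days (Jan 26, Jan 29, Jan 30, Jan 31, Feb 1, Feb 2, Feb 5, Feb 6, Feb 7, Feb 8, skipping weekends) brings us to Thursday, 2024-02-08, which is the date termination becomes effective.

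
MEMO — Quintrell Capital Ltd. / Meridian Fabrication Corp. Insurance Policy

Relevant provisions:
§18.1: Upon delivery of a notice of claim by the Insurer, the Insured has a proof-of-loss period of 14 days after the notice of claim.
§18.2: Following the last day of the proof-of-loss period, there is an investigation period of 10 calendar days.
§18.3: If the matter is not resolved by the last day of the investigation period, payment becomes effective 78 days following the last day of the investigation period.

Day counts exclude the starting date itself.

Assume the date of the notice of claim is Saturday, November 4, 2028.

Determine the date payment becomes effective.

The last day of the proof-of-loss period: 14 calendar days after November 4, 2028 is November 18, 2028.
The last day of the investigation period: 10 calendar days after November 18, 2028 is November 28, 2028.
The date payment becomes effective: 78 calendar days after November 28, 2028 is February 14, 2029.

February 14, 2029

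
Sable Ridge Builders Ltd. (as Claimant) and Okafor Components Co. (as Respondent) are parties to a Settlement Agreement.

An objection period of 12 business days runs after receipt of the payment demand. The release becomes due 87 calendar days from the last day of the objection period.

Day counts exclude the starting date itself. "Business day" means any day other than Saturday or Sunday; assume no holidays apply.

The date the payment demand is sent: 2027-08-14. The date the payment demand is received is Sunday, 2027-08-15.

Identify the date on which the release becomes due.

2027-11-26

The last day of the objection period: counting 12 business days from Sunday, 2027-08-15 (Aug 16, Aug 17, Aug 18, Aug 19, …, Aug 27, Aug 30, Aug 31, skipping weekends) reaches Tuesday, 2027-08-31.
Adding 87 calendar days to 2027-08-31 gives 2027-11-26, which is the date on which the release becomes due.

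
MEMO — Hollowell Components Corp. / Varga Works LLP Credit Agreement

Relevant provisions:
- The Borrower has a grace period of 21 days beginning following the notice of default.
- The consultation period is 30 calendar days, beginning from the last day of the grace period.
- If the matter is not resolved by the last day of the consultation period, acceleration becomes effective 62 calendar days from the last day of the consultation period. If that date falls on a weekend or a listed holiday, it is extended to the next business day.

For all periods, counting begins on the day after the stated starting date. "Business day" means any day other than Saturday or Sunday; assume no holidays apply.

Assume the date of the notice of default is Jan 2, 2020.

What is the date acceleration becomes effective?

Adding 21 calendar days to Jan 2, 2020 gives Jan 23, 2020, which is the last day of the grace period.
The last day of the consultation period: Jan 23, 2020 + 30 days = Feb 22, 2020.
The date acceleration becomes effective: Feb 22, 2020 + 62 days = Apr 24, 2020. Apr 24, 2020 is a Friday, so no roll-forward applies.

Apr 24, 2020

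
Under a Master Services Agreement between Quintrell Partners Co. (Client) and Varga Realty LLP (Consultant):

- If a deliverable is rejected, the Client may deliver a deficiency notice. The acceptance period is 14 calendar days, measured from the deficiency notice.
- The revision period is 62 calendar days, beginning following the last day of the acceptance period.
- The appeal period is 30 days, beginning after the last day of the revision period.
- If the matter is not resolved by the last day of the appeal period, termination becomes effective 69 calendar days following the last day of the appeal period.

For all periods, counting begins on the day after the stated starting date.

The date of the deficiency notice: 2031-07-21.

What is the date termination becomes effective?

The last day of the acceptance period: 2031-07-21 + 14 days = 2031-08-04.
The last day of the revision period: 62 calendar days after 2031-08-04 is 2031-10-05.
Adding 30 calendar days to 2031-10-05 gives 2031-11-04, which is the last day of the appeal period.
The date termination becomes effective: 2031-11-04 + 69 days = 2032-01-12.

2032-01-12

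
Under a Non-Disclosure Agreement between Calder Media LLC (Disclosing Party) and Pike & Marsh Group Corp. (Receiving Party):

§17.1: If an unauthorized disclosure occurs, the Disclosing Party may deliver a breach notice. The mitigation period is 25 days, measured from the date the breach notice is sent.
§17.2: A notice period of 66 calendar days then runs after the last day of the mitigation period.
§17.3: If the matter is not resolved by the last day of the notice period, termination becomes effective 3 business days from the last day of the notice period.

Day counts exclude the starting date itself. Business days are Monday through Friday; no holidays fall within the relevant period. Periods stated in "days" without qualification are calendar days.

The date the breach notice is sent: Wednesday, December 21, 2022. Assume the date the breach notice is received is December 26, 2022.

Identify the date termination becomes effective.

March 27, 2023

The last day of the mitigation period: 25 calendar days after December 21, 2022 is January 15, 2023.
The last day of the notice period: 66 calendar days after January 15, 2023 is March 22, 2023.
From Wednesday, March 22, 2023, 3 business days (Mar 23, Mar 24, Mar 27, skipping weekends) brings us to Monday, March 27, 2023, which is the date termination becomes effective.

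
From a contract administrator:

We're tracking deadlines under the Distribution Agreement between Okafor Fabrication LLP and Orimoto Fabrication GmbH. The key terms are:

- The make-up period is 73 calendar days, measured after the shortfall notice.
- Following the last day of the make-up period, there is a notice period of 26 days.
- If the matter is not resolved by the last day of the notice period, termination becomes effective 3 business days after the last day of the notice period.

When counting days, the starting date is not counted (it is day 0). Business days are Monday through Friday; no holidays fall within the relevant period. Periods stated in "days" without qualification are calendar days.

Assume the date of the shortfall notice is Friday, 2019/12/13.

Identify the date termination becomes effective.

2020/03/25

Adding 73 calendar days to 2019/12/13 gives 2020/02/24, which is the last day of the make-up period.
Adding 26 calendar days to 2020/02/24 gives 2020/03/21, which is the last day of the notice period.
The date termination becomes effective: counting 3 business days from Saturday, 2020/03/21 (Mar 23, Mar 24, Mar 25, skipping weekends) reaches Wednesday, 2020/03/25.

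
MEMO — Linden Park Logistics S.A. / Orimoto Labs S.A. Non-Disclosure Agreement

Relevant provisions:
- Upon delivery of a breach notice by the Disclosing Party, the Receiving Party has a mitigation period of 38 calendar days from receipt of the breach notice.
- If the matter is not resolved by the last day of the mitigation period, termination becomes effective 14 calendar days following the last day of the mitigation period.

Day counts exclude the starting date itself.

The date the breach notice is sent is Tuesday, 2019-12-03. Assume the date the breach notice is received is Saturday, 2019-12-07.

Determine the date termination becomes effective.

The last day of the mitigation period: 2019-12-07 + 38 days = 2020-01-14.
Adding 14 calendar days to 2020-01-14 gives 2020-01-28, which is the date termination becomes effective.

2020-01-28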